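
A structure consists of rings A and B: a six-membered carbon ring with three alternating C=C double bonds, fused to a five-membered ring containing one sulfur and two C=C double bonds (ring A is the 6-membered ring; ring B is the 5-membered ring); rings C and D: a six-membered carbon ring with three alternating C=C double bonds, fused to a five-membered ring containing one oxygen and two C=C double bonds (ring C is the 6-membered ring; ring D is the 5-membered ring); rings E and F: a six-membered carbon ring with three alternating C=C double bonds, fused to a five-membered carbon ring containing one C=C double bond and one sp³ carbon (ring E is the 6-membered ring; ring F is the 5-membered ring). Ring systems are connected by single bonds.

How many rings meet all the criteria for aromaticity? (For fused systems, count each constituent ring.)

5

Rings A and B form a fused bicyclic system (with one sulfur) with 9 sp² atoms and 10 π electrons from ring double bonds plus a heteroatom lone pair. 10 = 4(2)+2, so the system is aromatic and both rings count as aromatic (benzothiophene).
Rings C and D form a fused bicyclic system (with one oxygen) with 9 sp² atoms and 10 π electrons from ring double bonds plus a heteroatom lone pair. 10 = 4(2)+2, so the system is aromatic and both rings count as aromatic (benzofuran).
Ring E is fully conjugated (every ring atom contributes a p orbital); 3 ring double bonds give 6 π electrons. That satisfies 4n+2 with n=1, so ring E is aromatic (benzene ring).
Ring F has one sp³ carbon, so it is not fully conjugated — not aromatic (cyclopentene ring).
Aromatic: A, B, C, D, E. Total: 5.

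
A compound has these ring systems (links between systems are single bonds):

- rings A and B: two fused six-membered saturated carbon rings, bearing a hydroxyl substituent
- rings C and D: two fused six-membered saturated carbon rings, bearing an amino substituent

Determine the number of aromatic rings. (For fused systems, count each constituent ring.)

0

Ring A has only sp³ atoms, so it is not fully conjugated — not aromatic (cyclohexane ring).
Ring B has only sp³ atoms, so it is not fully conjugated — not aromatic (cyclohexane ring).
Ring C has only sp³ atoms, so it is not fully conjugated — not aromatic (cyclohexane ring).
Ring D has only sp³ atoms, so it is not fully conjugated — not aromatic (cyclohexane ring).
No ring is aromatic. Total: 0.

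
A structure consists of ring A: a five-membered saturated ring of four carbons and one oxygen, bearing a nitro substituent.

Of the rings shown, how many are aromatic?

0

Ring A has only sp³ atoms, so it is not fully conjugated — not aromatic (tetrahydrofuran).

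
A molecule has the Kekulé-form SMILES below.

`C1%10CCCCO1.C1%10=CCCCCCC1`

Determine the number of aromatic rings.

0

The SMILES encodes a six-membered saturated ring of five carbons and one oxygen; an eight-membered carbon ring with one C=C double bond.
The 6-membered ring with one oxygen has only sp³ atoms, so it is not fully conjugated — not aromatic (tetrahydropyran).
The 8-membered ring has six sp³ carbons, so it is not fully conjugated — not aromatic (cyclooctene).
None of the rings are aromatic. Total: 0.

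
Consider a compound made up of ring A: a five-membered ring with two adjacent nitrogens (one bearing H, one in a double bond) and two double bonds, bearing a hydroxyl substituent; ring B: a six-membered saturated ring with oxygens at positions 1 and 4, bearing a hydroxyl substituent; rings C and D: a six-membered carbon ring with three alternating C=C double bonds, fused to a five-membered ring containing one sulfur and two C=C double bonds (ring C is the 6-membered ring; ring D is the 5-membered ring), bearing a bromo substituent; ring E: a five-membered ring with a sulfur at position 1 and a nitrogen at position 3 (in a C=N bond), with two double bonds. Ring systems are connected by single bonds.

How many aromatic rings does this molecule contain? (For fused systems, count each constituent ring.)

Ring A is fully conjugated (every ring atom contributes a p orbital); 2 ring double bonds (4 π electrons) plus a heteroatom lone pair (2) give 6 π electrons. Since 6 = 4n+2 (n=1), ring A is aromatic (pyrazole).
Ring B has only sp³ atoms, so it is not fully conjugated — not aromatic (1,4-dioxane).
Rings C and D form a fused bicyclic system (with one sulfur) with 9 sp² atoms and 10 π electrons from ring double bonds plus a heteroatom lone pair. 10 = 4(2)+2, so the system is aromatic and both rings count as aromatic (benzothiophene).
Ring E has a continuous p-orbital overlap around the ring; 2 ring double bonds (4 π electrons) plus a heteroatom lone pair (2) give 6 π electrons. 6 = 4(1)+2, so ring E is aromatic (thiazole).
Aromatic: A, C, D, E. Total: 4.

4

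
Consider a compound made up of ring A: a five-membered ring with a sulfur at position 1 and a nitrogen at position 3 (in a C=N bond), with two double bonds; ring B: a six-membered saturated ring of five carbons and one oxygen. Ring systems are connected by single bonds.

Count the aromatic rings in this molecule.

Ring A is planar and fully conjugated; 2 ring double bonds (4 π electrons) plus a heteroatom lone pair (2) give 6 π electrons. 6 = 4(1)+2, so ring A is aromatic (thiazole).
Ring B has only sp³ atoms, so it is not fully conjugated — not aromatic (tetrahydropyran).
Aromatic: A. Total: 1.

1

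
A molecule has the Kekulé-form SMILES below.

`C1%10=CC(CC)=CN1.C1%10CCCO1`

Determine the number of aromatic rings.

The SMILES encodes a five-membered ring of four carbons and one nitrogen bearing a hydrogen, with two C=C double bonds; a five-membered saturated ring of four carbons and one oxygen.
The 5-membered ring with one N–H is fully conjugated (every ring atom contributes a p orbital); 2 ring double bonds (4 π electrons) plus a heteroatom lone pair (2) give 6 π electrons. 6 = 4(1)+2, so it is aromatic (pyrrole).
The 5-membered ring with one oxygen has only sp³ atoms, so it is not fully conjugated — not aromatic (tetrahydrofuran).
1 of the 2 rings is aromatic. Total: 1.

1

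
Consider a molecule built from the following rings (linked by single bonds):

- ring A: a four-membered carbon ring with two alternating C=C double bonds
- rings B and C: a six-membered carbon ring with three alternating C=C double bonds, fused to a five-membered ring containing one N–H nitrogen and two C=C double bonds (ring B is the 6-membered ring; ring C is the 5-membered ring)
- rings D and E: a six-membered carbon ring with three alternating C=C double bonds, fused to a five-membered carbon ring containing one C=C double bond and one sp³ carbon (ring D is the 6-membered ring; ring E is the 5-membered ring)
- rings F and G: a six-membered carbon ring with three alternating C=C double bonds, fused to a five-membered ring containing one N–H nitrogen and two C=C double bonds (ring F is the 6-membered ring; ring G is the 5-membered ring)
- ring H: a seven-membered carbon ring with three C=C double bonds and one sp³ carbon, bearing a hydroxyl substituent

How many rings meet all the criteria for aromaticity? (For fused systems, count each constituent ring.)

5

Ring A has only sp² ring atoms; a planar conformation would have a fully conjugated π system of 4 electrons. But 4 = 4(1), which is 4n not 4n+2, so ring A is not aromatic (cyclobutadiene) — cyclobutadiene is antiaromatic and distorts to a rectangle.
Rings B and C form a fused bicyclic system (with one N–H) with 9 sp² atoms and 10 π electrons from ring double bonds plus a heteroatom lone pair. 10 = 4(2)+2, so the system is aromatic and both rings count as aromatic (indole).
Ring D is planar and fully conjugated; 3 ring double bonds give 6 π electrons. Since 6 = 4n+2 (n=1), ring D is aromatic (benzene ring).
Ring E has one sp³ carbon, so it is not fully conjugated — not aromatic (cyclopentene ring).
Rings F and G form a fused bicyclic system (with one N–H) with 9 sp² atoms and 10 π electrons from ring double bonds plus a heteroatom lone pair. 10 = 4(2)+2, so the system is aromatic and both rings count as aromatic (indole).
Ring H has one sp³ carbon, so it is not fully conjugated — not aromatic (cycloheptatriene).
Aromatic: B, C, D, F, G. Total: 5.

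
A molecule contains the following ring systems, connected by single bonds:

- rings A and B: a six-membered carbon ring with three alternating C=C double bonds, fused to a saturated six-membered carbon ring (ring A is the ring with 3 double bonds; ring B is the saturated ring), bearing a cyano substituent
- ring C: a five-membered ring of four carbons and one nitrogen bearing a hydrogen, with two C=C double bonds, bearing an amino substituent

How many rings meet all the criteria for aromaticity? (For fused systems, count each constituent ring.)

Ring A has a continuous p-orbital overlap around the ring; 3 ring double bonds give 6 π electrons. Since 6 = 4n+2 (n=1), ring A is aromatic (benzene ring).
Ring B has four sp³ carbons, so it is not fully conjugated — not aromatic (cyclohexane ring).
Ring C has a continuous p-orbital overlap around the ring; 2 ring double bonds (4 π electrons) plus a heteroatom lone pair (2) give 6 π electrons. That satisfies 4n+2 with n=1, so ring C is aromatic (pyrrole).
Aromatic: A, C. Total: 2.

2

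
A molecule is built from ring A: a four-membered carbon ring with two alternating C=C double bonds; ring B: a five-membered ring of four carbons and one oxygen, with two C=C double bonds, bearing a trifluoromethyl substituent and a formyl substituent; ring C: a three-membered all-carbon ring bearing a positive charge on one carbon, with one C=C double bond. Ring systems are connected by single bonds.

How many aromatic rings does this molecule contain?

2

Ring A has only sp² ring atoms; a planar conformation would have a fully conjugated π system of 4 electrons. But 4 = 4(1), which is 4n not 4n+2, so ring A is not aromatic (cyclobutadiene) — cyclobutadiene is antiaromatic and distorts to a rectangle.
Ring B is planar and fully conjugated; 2 ring double bonds (4 π electrons) plus a heteroatom lone pair (2) give 6 π electrons. Since 6 = 4n+2 (n=1), ring B is aromatic (furan).
Ring C is fully conjugated (every ring atom contributes a p orbital); 1 ring double bond (2 π electrons) plus the carbocation's empty p orbital (0, but keeps the ring conjugated) give 2 π electrons. That satisfies 4n+2 with n=0, so ring C is aromatic (cyclopropenyl cation).
Aromatic: B, C. Total: 2.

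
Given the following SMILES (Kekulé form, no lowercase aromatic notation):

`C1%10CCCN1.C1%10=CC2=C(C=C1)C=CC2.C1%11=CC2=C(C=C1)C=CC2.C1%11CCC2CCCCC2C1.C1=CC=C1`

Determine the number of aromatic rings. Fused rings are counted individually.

2

The SMILES encodes a five-membered saturated ring of four carbons and one N–H nitrogen; a six-membered carbon ring with three alternating C=C double bonds, fused to a five-membered carbon ring containing one C=C double bond and one sp³ carbon; a six-membered carbon ring with three alternating C=C double bonds, fused to a five-membered carbon ring containing one C=C double bond and one sp³ carbon; two fused six-membered saturated carbon rings; a four-membered carbon ring with two alternating C=C double bonds.
The 5-membered ring with one N–H has only sp³ atoms, so it is not fully conjugated — not aromatic (pyrrolidine).
The 6-membered ring has a continuous p-orbital overlap around the ring; 3 ring double bonds give 6 π electrons. 6 = 4(1)+2, so it is aromatic (benzene ring).
The 5-membered ring has one sp³ carbon, so it is not fully conjugated — not aromatic (cyclopentene ring).
The second 6-membered ring has a continuous p-orbital overlap around the ring; 3 ring double bonds give 6 π electrons. That satisfies 4n+2 with n=1, so it is aromatic (benzene ring).
The second 5-membered ring has one sp³ carbon, so it is not fully conjugated — not aromatic (cyclopentene ring).
The third 6-membered ring has only sp³ atoms, so it is not fully conjugated — not aromatic (cyclohexane ring).
The fourth 6-membered ring has only sp³ atoms, so it is not fully conjugated — not aromatic (cyclohexane ring).
The 4-membered ring has only sp² ring atoms; a planar conformation would have a fully conjugated π system of 4 electrons. But 4 = 4(1), which is 4n not 4n+2, so it is not aromatic (cyclobutadiene) — cyclobutadiene is antiaromatic and distorts to a rectangle.
2 of the 8 rings are aromatic. Total: 2.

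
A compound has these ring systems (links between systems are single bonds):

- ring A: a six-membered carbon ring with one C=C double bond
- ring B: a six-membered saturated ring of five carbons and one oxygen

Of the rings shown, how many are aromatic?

Ring A has four sp³ carbons, so it is not fully conjugated — not aromatic (cyclohexene).
Ring B has only sp³ atoms, so it is not fully conjugated — not aromatic (tetrahydropyran).
No ring is aromatic. Total: 0.

0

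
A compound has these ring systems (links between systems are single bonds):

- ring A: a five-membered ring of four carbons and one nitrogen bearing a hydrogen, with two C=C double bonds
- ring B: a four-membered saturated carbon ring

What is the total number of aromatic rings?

1

Ring A is planar and fully conjugated; 2 ring double bonds (4 π electrons) plus a heteroatom lone pair (2) give 6 π electrons. 6 = 4(1)+2, so ring A is aromatic (pyrrole).
Ring B has only sp³ atoms, so it is not fully conjugated — not aromatic (cyclobutane).
Aromatic: A. Total: 1.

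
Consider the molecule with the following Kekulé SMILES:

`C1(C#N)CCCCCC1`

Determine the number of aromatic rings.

0

The SMILES encodes a seven-membered saturated carbon ring.
The 7-membered ring has only sp³ atoms, so it is not fully conjugated — not aromatic (cycloheptane).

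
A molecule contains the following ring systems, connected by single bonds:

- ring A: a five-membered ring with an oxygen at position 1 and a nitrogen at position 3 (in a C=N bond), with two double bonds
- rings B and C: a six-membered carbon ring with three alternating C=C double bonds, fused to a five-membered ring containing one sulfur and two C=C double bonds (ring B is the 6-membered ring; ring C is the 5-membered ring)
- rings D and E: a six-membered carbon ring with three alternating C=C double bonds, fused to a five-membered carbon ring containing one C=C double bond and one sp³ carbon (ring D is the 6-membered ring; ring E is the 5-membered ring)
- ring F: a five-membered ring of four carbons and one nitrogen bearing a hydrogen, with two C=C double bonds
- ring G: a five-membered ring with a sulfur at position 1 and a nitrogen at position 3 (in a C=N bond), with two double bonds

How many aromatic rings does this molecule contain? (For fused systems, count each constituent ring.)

Ring A is fully conjugated (every ring atom contributes a p orbital); 2 ring double bonds (4 π electrons) plus a heteroatom lone pair (2) give 6 π electrons. 6 = 4(1)+2, so ring A is aromatic (oxazole).
Rings B and C form a fused bicyclic system (with one sulfur) with 9 sp² atoms and 10 π electrons from ring double bonds plus a heteroatom lone pair. 10 = 4(2)+2, so the system is aromatic and both rings count as aromatic (benzothiophene).
Ring D is planar and fully conjugated; 3 ring double bonds give 6 π electrons. Since 6 = 4n+2 (n=1), ring D is aromatic (benzene ring).
Ring E has one sp³ carbon, so it is not fully conjugated — not aromatic (cyclopentene ring).
Ring F is planar and fully conjugated; 2 ring double bonds (4 π electrons) plus a heteroatom lone pair (2) give 6 π electrons. 6 = 4(1)+2, so ring F is aromatic (pyrrole).
Ring G is planar and fully conjugated; 2 ring double bonds (4 π electrons) plus a heteroatom lone pair (2) give 6 π electrons. That satisfies 4n+2 with n=1, so ring G is aromatic (thiazole).
Aromatic: A, B, C, D, F, G. Total: 6.

6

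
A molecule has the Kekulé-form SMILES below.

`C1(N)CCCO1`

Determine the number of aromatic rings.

The SMILES encodes a five-membered saturated ring of four carbons and one oxygen.
The 5-membered ring with one oxygen has only sp³ atoms, so it is not fully conjugated — not aromatic (tetrahydrofuran).

0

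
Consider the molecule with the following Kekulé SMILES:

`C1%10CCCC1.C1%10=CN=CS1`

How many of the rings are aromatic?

1

The SMILES encodes a five-membered saturated carbon ring; a five-membered ring with a sulfur at position 1 and a nitrogen at position 3 (in a C=N bond), with two double bonds.
The 5-membered ring has only sp³ atoms, so it is not fully conjugated — not aromatic (cyclopentane).
The 5-membered ring with one sulfur and one =N– has a continuous p-orbital overlap around the ring; 2 ring double bonds (4 π electrons) plus a heteroatom lone pair (2) give 6 π electrons. 6 = 4(1)+2, so it is aromatic (thiazole).
1 of the 2 rings is aromatic. Total: 1.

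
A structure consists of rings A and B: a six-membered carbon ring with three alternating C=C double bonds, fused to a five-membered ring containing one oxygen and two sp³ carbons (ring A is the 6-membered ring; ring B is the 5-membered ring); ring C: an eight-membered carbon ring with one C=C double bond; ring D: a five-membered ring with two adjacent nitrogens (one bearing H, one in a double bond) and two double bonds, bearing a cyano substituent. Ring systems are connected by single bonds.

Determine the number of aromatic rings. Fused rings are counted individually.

2

Ring A has a continuous p-orbital overlap around the ring; 3 ring double bonds give 6 π electrons. Since 6 = 4n+2 (n=1), ring A is aromatic (benzene ring).
Ring B has two sp³ carbons, so it is not fully conjugated — not aromatic (oxolane ring).
Ring C has six sp³ carbons, so it is not fully conjugated — not aromatic (cyclooctene).
Ring D is planar and fully conjugated; 2 ring double bonds (4 π electrons) plus a heteroatom lone pair (2) give 6 π electrons. Since 6 = 4n+2 (n=1), ring D is aromatic (pyrazole).
Aromatic: A, D. Total: 2.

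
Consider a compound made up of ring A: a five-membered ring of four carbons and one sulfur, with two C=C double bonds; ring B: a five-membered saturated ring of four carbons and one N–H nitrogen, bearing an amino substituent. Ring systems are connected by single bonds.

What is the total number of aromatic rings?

Ring A has a continuous p-orbital overlap around the ring; 2 ring double bonds (4 π electrons) plus a heteroatom lone pair (2) give 6 π electrons. Since 6 = 4n+2 (n=1), ring A is aromatic (thiophene).
Ring B has only sp³ atoms, so it is not fully conjugated — not aromatic (pyrrolidine).
Aromatic: A. Total: 1.

1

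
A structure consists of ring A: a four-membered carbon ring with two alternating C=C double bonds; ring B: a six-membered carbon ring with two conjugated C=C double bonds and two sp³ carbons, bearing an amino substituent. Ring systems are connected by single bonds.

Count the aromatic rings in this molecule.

Ring A has only sp² ring atoms; a planar conformation would have a fully conjugated π system of 4 electrons. But 4 = 4(1), which is 4n not 4n+2, so ring A is not aromatic (cyclobutadiene) — cyclobutadiene is antiaromatic and distorts to a rectangle.
Ring B has two sp³ carbons, so it is not fully conjugated — not aromatic (1,3-cyclohexadiene).
No ring is aromatic. Total: 0.

0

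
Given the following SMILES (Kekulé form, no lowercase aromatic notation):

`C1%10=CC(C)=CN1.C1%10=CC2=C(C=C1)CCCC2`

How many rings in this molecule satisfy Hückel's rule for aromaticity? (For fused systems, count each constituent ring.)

The SMILES encodes a five-membered ring of four carbons and one nitrogen bearing a hydrogen, with two C=C double bonds; a six-membered carbon ring with three alternating C=C double bonds, fused to a saturated six-membered carbon ring.
The 5-membered ring with one N–H is planar and fully conjugated; 2 ring double bonds (4 π electrons) plus a heteroatom lone pair (2) give 6 π electrons. 6 = 4(1)+2, so it is aromatic (pyrrole).
The 6-membered ring is planar and fully conjugated; 3 ring double bonds give 6 π electrons. That satisfies 4n+2 with n=1, so it is aromatic (benzene ring).
The second 6-membered ring has four sp³ carbons, so it is not fully conjugated — not aromatic (cyclohexane ring).
2 of the 3 rings are aromatic. Total: 2.

2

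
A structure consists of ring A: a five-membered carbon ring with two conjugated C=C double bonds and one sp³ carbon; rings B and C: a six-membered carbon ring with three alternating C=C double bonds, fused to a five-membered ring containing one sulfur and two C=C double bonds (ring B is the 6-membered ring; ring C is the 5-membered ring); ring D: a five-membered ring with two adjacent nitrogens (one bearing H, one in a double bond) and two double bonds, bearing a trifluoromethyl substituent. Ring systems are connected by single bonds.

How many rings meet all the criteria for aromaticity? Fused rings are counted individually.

3

Ring A has one sp³ carbon, so it is not fully conjugated — not aromatic (cyclopentadiene).
Rings B and C form a fused bicyclic system (with one sulfur) with 9 sp² atoms and 10 π electrons from ring double bonds plus a heteroatom lone pair. 10 = 4(2)+2, so the system is aromatic and both rings count as aromatic (benzothiophene).
Ring D has a continuous p-orbital overlap around the ring; 2 ring double bonds (4 π electrons) plus a heteroatom lone pair (2) give 6 π electrons. That satisfies 4n+2 with n=1, so ring D is aromatic (pyrazole).
Aromatic: B, C, D. Total: 3.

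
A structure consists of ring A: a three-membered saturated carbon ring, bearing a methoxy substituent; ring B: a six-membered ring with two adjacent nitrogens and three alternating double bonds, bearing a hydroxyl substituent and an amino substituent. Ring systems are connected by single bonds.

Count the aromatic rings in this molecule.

Ring A has only sp³ atoms, so it is not fully conjugated — not aromatic (cyclopropane).
Ring B is fully conjugated (every ring atom contributes a p orbital); 3 ring double bonds give 6 π electrons. 6 = 4(1)+2, so ring B is aromatic (pyridazine).
Aromatic: B. Total: 1.

1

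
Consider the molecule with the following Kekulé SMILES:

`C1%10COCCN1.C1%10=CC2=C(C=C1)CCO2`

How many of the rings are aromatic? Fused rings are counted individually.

The SMILES encodes a six-membered saturated ring with an oxygen and an N–H nitrogen at positions 1 and 4; a six-membered carbon ring with three alternating C=C double bonds, fused to a five-membered ring containing one oxygen and two sp³ carbons.
The 6-membered ring with one oxygen and one N–H (1,4) has only sp³ atoms, so it is not fully conjugated — not aromatic (morpholine).
The 6-membered ring is fully conjugated (every ring atom contributes a p orbital); 3 ring double bonds give 6 π electrons. 6 = 4(1)+2, so it is aromatic (benzene ring).
The 5-membered ring with one oxygen has two sp³ carbons, so it is not fully conjugated — not aromatic (oxolane ring).
1 of the 3 rings is aromatic. Total: 1.

1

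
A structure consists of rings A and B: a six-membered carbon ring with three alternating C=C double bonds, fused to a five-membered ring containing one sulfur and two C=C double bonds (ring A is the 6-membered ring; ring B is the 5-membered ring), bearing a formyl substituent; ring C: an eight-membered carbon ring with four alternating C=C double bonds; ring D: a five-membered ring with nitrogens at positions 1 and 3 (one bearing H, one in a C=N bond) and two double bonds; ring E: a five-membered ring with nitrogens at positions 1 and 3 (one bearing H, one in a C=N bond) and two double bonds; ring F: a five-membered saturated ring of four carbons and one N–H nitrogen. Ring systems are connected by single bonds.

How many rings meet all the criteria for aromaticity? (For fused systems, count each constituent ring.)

Rings A and B form a fused bicyclic system (with one sulfur) with 9 sp² atoms and 10 π electrons from ring double bonds plus a heteroatom lone pair. 10 = 4(2)+2, so the system is aromatic and both rings count as aromatic (benzothiophene).
Ring C has only sp² ring atoms; a planar conformation would have a fully conjugated π system of 8 electrons. But 8 = 4(2), which is 4n not 4n+2, so ring C is not aromatic (cyclooctatetraene) — cyclooctatetraene distorts into a non-planar tub to avoid antiaromaticity.
Ring D has a continuous p-orbital overlap around the ring; 2 ring double bonds (4 π electrons) plus a heteroatom lone pair (2) give 6 π electrons. That satisfies 4n+2 with n=1, so ring D is aromatic (imidazole).
Ring E has a continuous p-orbital overlap around the ring; 2 ring double bonds (4 π electrons) plus a heteroatom lone pair (2) give 6 π electrons. 6 = 4(1)+2, so ring E is aromatic (imidazole).
Ring F has only sp³ atoms, so it is not fully conjugated — not aromatic (pyrrolidine).
Aromatic: A, B, D, E. Total: 4.

4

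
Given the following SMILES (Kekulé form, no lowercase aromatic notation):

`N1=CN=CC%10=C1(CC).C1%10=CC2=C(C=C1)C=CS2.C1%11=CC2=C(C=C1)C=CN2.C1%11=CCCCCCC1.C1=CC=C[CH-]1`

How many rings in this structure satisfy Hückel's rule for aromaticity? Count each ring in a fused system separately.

6

The SMILES encodes a six-membered ring with nitrogens at positions 1 and 3 and three alternating double bonds; a six-membered carbon ring with three alternating C=C double bonds, fused to a five-membered ring containing one sulfur and two C=C double bonds; a six-membered carbon ring with three alternating C=C double bonds, fused to a five-membered ring containing one N–H nitrogen and two C=C double bonds; an eight-membered carbon ring with one C=C double bond; a five-membered all-carbon ring bearing a negative charge on one carbon, with two C=C double bonds.
The 6-membered ring with two nitrogens (1,3) is fully conjugated (every ring atom contributes a p orbital); 3 ring double bonds give 6 π electrons. That satisfies 4n+2 with n=1, so it is aromatic (pyrimidine).
The fused 6/5-membered bicyclic (with one sulfur) is a single π system with 9 sp² atoms and 10 π electrons from ring double bonds plus a heteroatom lone pair. 10 = 4(2)+2, so the system is aromatic and both rings count as aromatic (benzothiophene).
The fused 6/5-membered bicyclic (with one N–H) is a single π system with 9 sp² atoms and 10 π electrons from ring double bonds plus a heteroatom lone pair. 10 = 4(2)+2, so the system is aromatic and both rings count as aromatic (indole).
The 8-membered ring has six sp³ carbons, so it is not fully conjugated — not aromatic (cyclooctene).
The 5-membered ring is planar and fully conjugated; 2 ring double bonds (4 π electrons) plus the carbanion lone pair (2) give 6 π electrons. 6 = 4(1)+2, so it is aromatic (cyclopentadienyl anion).
6 of the 7 rings are aromatic. Total: 6.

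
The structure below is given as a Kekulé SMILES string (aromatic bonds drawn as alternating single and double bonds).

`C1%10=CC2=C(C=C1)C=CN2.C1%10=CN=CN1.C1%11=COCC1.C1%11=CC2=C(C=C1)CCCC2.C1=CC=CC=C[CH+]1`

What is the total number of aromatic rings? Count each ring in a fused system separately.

The SMILES encodes a six-membered carbon ring with three alternating C=C double bonds, fused to a five-membered ring containing one N–H nitrogen and two C=C double bonds; a five-membered ring with nitrogens at positions 1 and 3 (one bearing H, one in a C=N bond) and two double bonds; a five-membered ring of four carbons and one oxygen, with one C=C double bond and two sp³ carbons; a six-membered carbon ring with three alternating C=C double bonds, fused to a saturated six-membered carbon ring; a seven-membered all-carbon ring bearing a positive charge on one carbon, with three C=C double bonds.
The fused 6/5-membered bicyclic (with one N–H) is a single π system with 9 sp² atoms and 10 π electrons from ring double bonds plus a heteroatom lone pair. 10 = 4(2)+2, so the system is aromatic and both rings count as aromatic (indole).
The 5-membered ring with two nitrogens (one N–H, one =N–) has a continuous p-orbital overlap around the ring; 2 ring double bonds (4 π electrons) plus a heteroatom lone pair (2) give 6 π electrons. That satisfies 4n+2 with n=1, so it is aromatic (imidazole).
The 5-membered ring with one oxygen has two sp³ carbons, so it is not fully conjugated — not aromatic (2,3-dihydrofuran).
The 6-membered ring is planar and fully conjugated; 3 ring double bonds give 6 π electrons. 6 = 4(1)+2, so it is aromatic (benzene ring).
The second 6-membered ring has four sp³ carbons, so it is not fully conjugated — not aromatic (cyclohexane ring).
The 7-membered ring has a continuous p-orbital overlap around the ring; 3 ring double bonds (6 π electrons) plus the carbocation's empty p orbital (0, but keeps the ring conjugated) give 6 π electrons. Since 6 = 4n+2 (n=1), it is aromatic (tropylium cation).
5 of the 7 rings are aromatic. Total: 5.

5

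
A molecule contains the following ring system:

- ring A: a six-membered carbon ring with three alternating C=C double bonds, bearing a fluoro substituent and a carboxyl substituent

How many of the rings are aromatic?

Ring A is fully conjugated (every ring atom contributes a p orbital); 3 ring double bonds give 6 π electrons. Since 6 = 4n+2 (n=1), ring A is aromatic (benzene).

1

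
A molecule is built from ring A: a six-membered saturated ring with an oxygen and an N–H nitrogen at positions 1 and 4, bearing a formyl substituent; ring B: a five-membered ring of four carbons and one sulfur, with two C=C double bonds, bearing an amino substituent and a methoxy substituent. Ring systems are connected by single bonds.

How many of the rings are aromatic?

Ring A has only sp³ atoms, so it is not fully conjugated — not aromatic (morpholine).
Ring B has a continuous p-orbital overlap around the ring; 2 ring double bonds (4 π electrons) plus a heteroatom lone pair (2) give 6 π electrons. 6 = 4(1)+2, so ring B is aromatic (thiophene).
Aromatic: B. Total: 1.

1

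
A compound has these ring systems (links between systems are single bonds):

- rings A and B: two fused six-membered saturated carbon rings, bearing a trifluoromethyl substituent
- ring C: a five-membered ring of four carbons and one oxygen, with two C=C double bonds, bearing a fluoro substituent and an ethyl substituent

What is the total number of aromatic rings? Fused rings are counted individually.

Ring A has only sp³ atoms, so it is not fully conjugated — not aromatic (cyclohexane ring).
Ring B has only sp³ atoms, so it is not fully conjugated — not aromatic (cyclohexane ring).
Ring C is fully conjugated (every ring atom contributes a p orbital); 2 ring double bonds (4 π electrons) plus a heteroatom lone pair (2) give 6 π electrons. Since 6 = 4n+2 (n=1), ring C is aromatic (furan).
Aromatic: C. Total: 1.

1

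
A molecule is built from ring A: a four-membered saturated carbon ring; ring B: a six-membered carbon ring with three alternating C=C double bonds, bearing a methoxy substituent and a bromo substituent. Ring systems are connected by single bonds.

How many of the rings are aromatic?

1

Ring A has only sp³ atoms, so it is not fully conjugated — not aromatic (cyclobutane).
Ring B is fully conjugated (every ring atom contributes a p orbital); 3 ring double bonds give 6 π electrons. 6 = 4(1)+2, so ring B is aromatic (benzene).
Aromatic: B. Total: 1.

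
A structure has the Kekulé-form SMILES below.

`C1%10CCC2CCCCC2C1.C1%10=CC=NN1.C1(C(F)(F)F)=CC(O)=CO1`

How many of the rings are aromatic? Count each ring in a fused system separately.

2

The SMILES encodes two fused six-membered saturated carbon rings; a five-membered ring with two adjacent nitrogens (one bearing H, one in a double bond) and two double bonds; a five-membered ring of four carbons and one oxygen, with two C=C double bonds.
The 6-membered ring has only sp³ atoms, so it is not fully conjugated — not aromatic (cyclohexane ring).
The second 6-membered ring has only sp³ atoms, so it is not fully conjugated — not aromatic (cyclohexane ring).
The 5-membered ring with two adjacent nitrogens (one N–H, one =N–) has a continuous p-orbital overlap around the ring; 2 ring double bonds (4 π electrons) plus a heteroatom lone pair (2) give 6 π electrons. 6 = 4(1)+2, so it is aromatic (pyrazole).
The 5-membered ring with one oxygen has a continuous p-orbital overlap around the ring; 2 ring double bonds (4 π electrons) plus a heteroatom lone pair (2) give 6 π electrons. 6 = 4(1)+2, so it is aromatic (furan).
2 of the 4 rings are aromatic. Total: 2.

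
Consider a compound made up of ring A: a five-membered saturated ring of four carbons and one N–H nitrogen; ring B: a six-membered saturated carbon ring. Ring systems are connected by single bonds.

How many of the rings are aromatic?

Ring A has only sp³ atoms, so it is not fully conjugated — not aromatic (pyrrolidine).
Ring B has only sp³ atoms, so it is not fully conjugated — not aromatic (cyclohexane).
No ring is aromatic. Total: 0.

0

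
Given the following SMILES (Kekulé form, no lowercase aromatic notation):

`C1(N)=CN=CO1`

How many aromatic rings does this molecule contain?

The SMILES encodes a five-membered ring with an oxygen at position 1 and a nitrogen at position 3 (in a C=N bond), with two double bonds.
The 5-membered ring with one oxygen and one =N– is planar and fully conjugated; 2 ring double bonds (4 π electrons) plus a heteroatom lone pair (2) give 6 π electrons. 6 = 4(1)+2, so it is aromatic (oxazole).

1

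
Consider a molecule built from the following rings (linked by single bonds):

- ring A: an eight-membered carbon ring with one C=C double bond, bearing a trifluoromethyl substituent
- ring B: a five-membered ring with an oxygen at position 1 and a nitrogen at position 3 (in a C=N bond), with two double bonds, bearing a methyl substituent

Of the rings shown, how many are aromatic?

1

Ring A has six sp³ carbons, so it is not fully conjugated — not aromatic (cyclooctene).
Ring B is fully conjugated (every ring atom contributes a p orbital); 2 ring double bonds (4 π electrons) plus a heteroatom lone pair (2) give 6 π electrons. That satisfies 4n+2 with n=1, so ring B is aromatic (oxazole).
Aromatic: B. Total: 1.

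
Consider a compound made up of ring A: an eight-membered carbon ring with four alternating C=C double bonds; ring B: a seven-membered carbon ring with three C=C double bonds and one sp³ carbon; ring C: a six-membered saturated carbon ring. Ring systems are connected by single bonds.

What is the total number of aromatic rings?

0

Ring A has only sp² ring atoms; a planar conformation would have a fully conjugated π system of 8 electrons. But 8 = 4(2), which is 4n not 4n+2, so ring A is not aromatic (cyclooctatetraene) — cyclooctatetraene distorts into a non-planar tub to avoid antiaromaticity.
Ring B has one sp³ carbon, so it is not fully conjugated — not aromatic (cycloheptatriene).
Ring C has only sp³ atoms, so it is not fully conjugated — not aromatic (cyclohexane).
No ring is aromatic. Total: 0.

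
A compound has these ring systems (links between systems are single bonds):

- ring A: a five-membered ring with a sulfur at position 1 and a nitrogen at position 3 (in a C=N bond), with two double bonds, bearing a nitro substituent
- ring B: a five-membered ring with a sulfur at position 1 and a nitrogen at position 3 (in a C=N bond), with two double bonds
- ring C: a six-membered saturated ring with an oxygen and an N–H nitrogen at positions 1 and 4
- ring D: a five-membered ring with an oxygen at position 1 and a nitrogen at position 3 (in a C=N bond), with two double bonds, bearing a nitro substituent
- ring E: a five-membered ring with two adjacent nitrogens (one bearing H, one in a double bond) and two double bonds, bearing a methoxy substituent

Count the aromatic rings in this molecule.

4

Ring A has a continuous p-orbital overlap around the ring; 2 ring double bonds (4 π electrons) plus a heteroatom lone pair (2) give 6 π electrons. That satisfies 4n+2 with n=1, so ring A is aromatic (thiazole).
Ring B is planar and fully conjugated; 2 ring double bonds (4 π electrons) plus a heteroatom lone pair (2) give 6 π electrons. That satisfies 4n+2 with n=1, so ring B is aromatic (thiazole).
Ring C has only sp³ atoms, so it is not fully conjugated — not aromatic (morpholine).
Ring D is planar and fully conjugated; 2 ring double bonds (4 π electrons) plus a heteroatom lone pair (2) give 6 π electrons. Since 6 = 4n+2 (n=1), ring D is aromatic (oxazole).
Ring E has a continuous p-orbital overlap around the ring; 2 ring double bonds (4 π electrons) plus a heteroatom lone pair (2) give 6 π electrons. That satisfies 4n+2 with n=1, so ring E is aromatic (pyrazole).
Aromatic: A, B, D, E. Total: 4.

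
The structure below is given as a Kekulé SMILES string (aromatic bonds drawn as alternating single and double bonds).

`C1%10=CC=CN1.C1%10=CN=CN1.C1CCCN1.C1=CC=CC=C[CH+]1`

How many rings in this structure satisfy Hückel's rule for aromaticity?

The SMILES encodes a five-membered ring of four carbons and one nitrogen bearing a hydrogen, with two C=C double bonds; a five-membered ring with nitrogens at positions 1 and 3 (one bearing H, one in a C=N bond) and two double bonds; a five-membered saturated ring of four carbons and one N–H nitrogen; a seven-membered all-carbon ring bearing a positive charge on one carbon, with three C=C double bonds.
The 5-membered ring with one N–H is planar and fully conjugated; 2 ring double bonds (4 π electrons) plus a heteroatom lone pair (2) give 6 π electrons. 6 = 4(1)+2, so it is aromatic (pyrrole).
The 5-membered ring with two nitrogens (one N–H, one =N–) is fully conjugated (every ring atom contributes a p orbital); 2 ring double bonds (4 π electrons) plus a heteroatom lone pair (2) give 6 π electrons. That satisfies 4n+2 with n=1, so it is aromatic (imidazole).
The second 5-membered ring with one N–H has only sp³ atoms, so it is not fully conjugated — not aromatic (pyrrolidine).
The 7-membered ring has a continuous p-orbital overlap around the ring; 3 ring double bonds (6 π electrons) plus the carbocation's empty p orbital (0, but keeps the ring conjugated) give 6 π electrons. Since 6 = 4n+2 (n=1), it is aromatic (tropylium cation).
3 of the 4 rings are aromatic. Total: 3.

3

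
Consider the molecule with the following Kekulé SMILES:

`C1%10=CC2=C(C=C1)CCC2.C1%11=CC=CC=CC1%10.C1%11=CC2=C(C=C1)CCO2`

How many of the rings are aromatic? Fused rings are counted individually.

The SMILES encodes a six-membered carbon ring with three alternating C=C double bonds, fused to a saturated five-membered carbon ring; a seven-membered carbon ring with three C=C double bonds and one sp³ carbon; a six-membered carbon ring with three alternating C=C double bonds, fused to a five-membered ring containing one oxygen and two sp³ carbons.
The 6-membered ring is fully conjugated (every ring atom contributes a p orbital); 3 ring double bonds give 6 π electrons. That satisfies 4n+2 with n=1, so it is aromatic (benzene ring).
The 5-membered ring has three sp³ carbons, so it is not fully conjugated — not aromatic (cyclopentane ring).
The 7-membered ring has one sp³ carbon, so it is not fully conjugated — not aromatic (cycloheptatriene).
The second 6-membered ring is fully conjugated (every ring atom contributes a p orbital); 3 ring double bonds give 6 π electrons. That satisfies 4n+2 with n=1, so it is aromatic (benzene ring).
The 5-membered ring with one oxygen has two sp³ carbons, so it is not fully conjugated — not aromatic (oxolane ring).
2 of the 5 rings are aromatic. Total: 2.

2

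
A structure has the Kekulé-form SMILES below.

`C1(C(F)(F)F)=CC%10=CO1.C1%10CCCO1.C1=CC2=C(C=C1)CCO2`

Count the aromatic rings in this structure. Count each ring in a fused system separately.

2

The SMILES encodes a five-membered ring of four carbons and one oxygen, with two C=C double bonds; a five-membered saturated ring of four carbons and one oxygen; a six-membered carbon ring with three alternating C=C double bonds, fused to a five-membered ring containing one oxygen and two sp³ carbons.
The 5-membered ring with one oxygen is planar and fully conjugated; 2 ring double bonds (4 π electrons) plus a heteroatom lone pair (2) give 6 π electrons. That satisfies 4n+2 with n=1, so it is aromatic (furan).
The second 5-membered ring with one oxygen has only sp³ atoms, so it is not fully conjugated — not aromatic (tetrahydrofuran).
The 6-membered ring is planar and fully conjugated; 3 ring double bonds give 6 π electrons. That satisfies 4n+2 with n=1, so it is aromatic (benzene ring).
The third 5-membered ring with one oxygen has two sp³ carbons, so it is not fully conjugated — not aromatic (oxolane ring).
2 of the 4 rings are aromatic. Total: 2.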